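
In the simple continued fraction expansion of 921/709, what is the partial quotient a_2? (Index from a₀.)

2

921 = 1·709 + 212   →  a_0 = 1
709 = 3·212 + 73   →  a_1 = 3
212 = 2·73 + 66   →  a_2 = 2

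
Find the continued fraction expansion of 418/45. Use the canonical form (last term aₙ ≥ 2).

418 = 9*45 + 13
45 = 3*13 + 6
13 = 2*6 + 1
6 = 6*1 + 0  (stop)
So 418/45 = [9; 3, 2, 6].

[9; 3, 2, 6]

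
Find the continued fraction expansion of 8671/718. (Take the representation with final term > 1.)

[12; 13, 18, 3]

8671 = 12*718 + 55
718 = 13*55 + 3
55 = 18*3 + 1
3 = 3*1 + 0  (stop)
So 8671/718 = [12; 13, 18, 3].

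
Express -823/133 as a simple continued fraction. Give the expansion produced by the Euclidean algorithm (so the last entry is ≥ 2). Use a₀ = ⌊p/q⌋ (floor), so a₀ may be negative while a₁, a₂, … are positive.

[-7; 1, 4, 3, 8]

-823 = -7×133 + 108
133 = 1×108 + 25
108 = 4×25 + 8
25 = 3×8 + 1
8 = 8×1 + 0  (stop)
So -823/133 = [-7; 1, 4, 3, 8].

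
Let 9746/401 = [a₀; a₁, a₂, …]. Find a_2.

9746 = 24·401 + 122   →  a_0 = 24
401 = 3·122 + 35   →  a_1 = 3
122 = 3·35 + 17   →  a_2 = 3

3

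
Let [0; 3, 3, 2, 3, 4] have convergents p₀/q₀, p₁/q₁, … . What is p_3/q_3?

Using pₖ = aₖpₖ₋₁ + pₖ₋₂, qₖ = aₖqₖ₋₁ + qₖ₋₂ (with p₋₁=1, p₋₂=0, q₋₁=0, q₋₂=1):
  k=0: a=0, p=0, q=1
  k=1: a=3, p=1, q=3
  k=2: a=3, p=3, q=10
  k=3: a=2, p=7, q=23

7/23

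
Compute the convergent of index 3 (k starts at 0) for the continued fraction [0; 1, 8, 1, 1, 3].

Using pₖ = aₖpₖ₋₁ + pₖ₋₂, qₖ = aₖqₖ₋₁ + qₖ₋₂ (with p₋₁=1, p₋₂=0, q₋₁=0, q₋₂=1):
  k=0: a=0, p=0, q=1
  k=1: a=1, p=1, q=1
  k=2: a=8, p=8, q=9
  k=3: a=1, p=9, q=10

9/10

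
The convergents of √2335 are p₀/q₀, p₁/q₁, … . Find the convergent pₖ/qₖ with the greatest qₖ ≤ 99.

√2335 = [48; 3, 9, 3, 96, …] (period length 4).
Convergents:
  p_0/q_0 = 48/1
  p_1/q_1 = 145/3
  p_2/q_2 = 1353/28
  p_3/q_3 = 4204/87
  p_4/q_4 = 404937/8380
q_3 = 87 ≤ 99 < 8380 = q_4, so the answer is 4204/87.

4204/87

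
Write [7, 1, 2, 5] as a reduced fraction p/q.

123/16

Fold from the inside: start with 5/1.
  2 + 1/5 = 11/5
  1 + 5/11 = 16/11
  7 + 11/16 = 123/16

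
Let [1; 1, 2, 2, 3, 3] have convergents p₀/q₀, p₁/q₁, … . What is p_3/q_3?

12/7

Using pₖ = aₖpₖ₋₁ + pₖ₋₂, qₖ = aₖqₖ₋₁ + qₖ₋₂ (with p₋₁=1, p₋₂=0, q₋₁=0, q₋₂=1):
  k=0: a=1, p=1, q=1
  k=1: a=1, p=2, q=1
  k=2: a=2, p=5, q=3
  k=3: a=2, p=12, q=7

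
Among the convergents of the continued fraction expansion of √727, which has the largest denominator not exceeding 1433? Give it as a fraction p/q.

38557/1430

√727 = [26; 1, 25, 1, 52, …] (period length 4).
Convergents:
  p_0/q_0 = 26/1
  p_1/q_1 = 27/1
  p_2/q_2 = 701/26
  p_3/q_3 = 728/27
  p_4/q_4 = 38557/1430
  p_5/q_5 = 39285/1457
q_4 = 1430 ≤ 1433 < 1457 = q_5, so the answer is 38557/1430.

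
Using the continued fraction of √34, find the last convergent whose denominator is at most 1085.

2449/420

√34 = [5; 1, 4, 1, 10, …] (period length 4).
Convergents:
  p_0/q_0 = 5/1
  p_1/q_1 = 6/1
  p_2/q_2 = 29/5
  p_3/q_3 = 35/6
  p_4/q_4 = 379/65
  p_5/q_5 = 414/71
  p_6/q_6 = 2035/349
  p_7/q_7 = 2449/420
  p_8/q_8 = 26525/4549
q_7 = 420 ≤ 1085 < 4549 = q_8, so the answer is 2449/420.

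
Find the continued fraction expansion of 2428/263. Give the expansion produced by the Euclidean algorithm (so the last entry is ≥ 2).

[9; 4, 3, 4, 1, 3]

2428 = 9*263 + 61
263 = 4*61 + 19
61 = 3*19 + 4
19 = 4*4 + 3
4 = 1*3 + 1
3 = 3*1 + 0  (stop)
So 2428/263 = [9; 4, 3, 4, 1, 3].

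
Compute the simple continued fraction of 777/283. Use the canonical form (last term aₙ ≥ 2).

777 = 2×283 + 211
283 = 1×211 + 72
211 = 2×72 + 67
72 = 1×67 + 5
67 = 13×5 + 2
5 = 2×2 + 1
2 = 2×1 + 0  (stop)
So 777/283 = [2; 1, 2, 1, 13, 2, 2].

[2; 1, 2, 1, 13, 2, 2]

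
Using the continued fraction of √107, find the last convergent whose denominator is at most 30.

√107 = [10; 2, 1, 9, 1, 2, 20, …] (period length 6).
Convergents:
  p_0/q_0 = 10/1
  p_1/q_1 = 21/2
  p_2/q_2 = 31/3
  p_3/q_3 = 300/29
  p_4/q_4 = 331/32
q_3 = 29 ≤ 30 < 32 = q_4, so the answer is 300/29.

300/29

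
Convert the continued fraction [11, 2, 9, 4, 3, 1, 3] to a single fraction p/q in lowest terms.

Using pₖ = aₖpₖ₋₁ + pₖ₋₂ and qₖ = aₖqₖ₋₁ + qₖ₋₂:
  k=0: a=11, p=11, q=1
  k=1: a=2, p=23, q=2
  k=2: a=9, p=218, q=19
  k=3: a=4, p=895, q=78
  k=4: a=3, p=2903, q=253
  k=5: a=1, p=3798, q=331
  k=6: a=3, p=14297, q=1246

14297/1246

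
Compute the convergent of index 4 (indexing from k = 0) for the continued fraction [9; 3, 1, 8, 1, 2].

Using pₖ = aₖpₖ₋₁ + pₖ₋₂, qₖ = aₖqₖ₋₁ + qₖ₋₂ (with p₋₁=1, p₋₂=0, q₋₁=0, q₋₂=1):
  k=0: a=9, p=9, q=1
  k=1: a=3, p=28, q=3
  k=2: a=1, p=37, q=4
  k=3: a=8, p=324, q=35
  k=4: a=1, p=361, q=39

361/39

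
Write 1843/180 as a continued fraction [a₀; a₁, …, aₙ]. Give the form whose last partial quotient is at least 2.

[10; 4, 5, 2, 1, 2]

1843 = 10·180 + 43
180 = 4·43 + 8
43 = 5·8 + 3
8 = 2·3 + 2
3 = 1·2 + 1
2 = 2·1 + 0  (stop)
So 1843/180 = [10; 4, 5, 2, 1, 2].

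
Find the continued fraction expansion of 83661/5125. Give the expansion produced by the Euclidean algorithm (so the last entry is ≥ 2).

83661 = 16*5125 + 1661
5125 = 3*1661 + 142
1661 = 11*142 + 99
142 = 1*99 + 43
99 = 2*43 + 13
43 = 3*13 + 4
13 = 3*4 + 1
4 = 4*1 + 0  (stop)
So 83661/5125 = [16; 3, 11, 1, 2, 3, 3, 4].

[16; 3, 11, 1, 2, 3, 3, 4]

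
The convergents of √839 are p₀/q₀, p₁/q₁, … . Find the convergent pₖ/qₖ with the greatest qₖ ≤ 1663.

47851/1652

√839 = [28; 1, 27, 1, 56, …] (period length 4).
Convergents:
  p_0/q_0 = 28/1
  p_1/q_1 = 29/1
  p_2/q_2 = 811/28
  p_3/q_3 = 840/29
  p_4/q_4 = 47851/1652
  p_5/q_5 = 48691/1681
q_4 = 1652 ≤ 1663 < 1681 = q_5, so the answer is 47851/1652.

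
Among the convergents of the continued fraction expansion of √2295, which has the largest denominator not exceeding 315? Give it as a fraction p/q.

√2295 = [47; 1, 9, 1, 1, 1, 9, 1, 94, …] (period length 8).
Convergents:
  p_0/q_0 = 47/1
  p_1/q_1 = 48/1
  p_2/q_2 = 479/10
  p_3/q_3 = 527/11
  p_4/q_4 = 1006/21
  p_5/q_5 = 1533/32
  p_6/q_6 = 14803/309
  p_7/q_7 = 16336/341
q_6 = 309 ≤ 315 < 341 = q_7, so the answer is 14803/309.

14803/309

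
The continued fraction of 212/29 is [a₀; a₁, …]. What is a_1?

3

212 = 7·29 + 9   →  a_0 = 7
29 = 3·9 + 2   →  a_1 = 3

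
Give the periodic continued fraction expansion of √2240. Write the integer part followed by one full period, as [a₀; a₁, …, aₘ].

a₀ = ⌊√2240⌋ = 47.
With m₀=0, d₀=1 and mₖ₊₁ = dₖaₖ − mₖ, dₖ₊₁ = (n − mₖ₊₁²)/dₖ, aₖ₊₁ = ⌊(a₀+mₖ₊₁)/dₖ₊₁⌋:
  k=1: m=47, d=31, a=3
  k=2: m=46, d=4, a=23
  k=3: m=46, d=31, a=3
  k=4: m=47, d=1, a=94
d=1 and a=2a₀=94 at k=4, so the next step gives (m, d) = (47, 31) again — its k=1 value — and the period has length 4.

[47; 3, 23, 3, 94]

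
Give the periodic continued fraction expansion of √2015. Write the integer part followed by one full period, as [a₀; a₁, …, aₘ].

a₀ = ⌊√2015⌋ = 44.
With m₀=0, d₀=1 and mₖ₊₁ = dₖaₖ − mₖ, dₖ₊₁ = (n − mₖ₊₁²)/dₖ, aₖ₊₁ = ⌊(a₀+mₖ₊₁)/dₖ₊₁⌋:
  k=1: m=44, d=79, a=1
  k=2: m=35, d=10, a=7
  k=3: m=35, d=79, a=1
  k=4: m=44, d=1, a=88
d=1 and a=2a₀=88 at k=4, so the next step gives (m, d) = (44, 79) again — its k=1 value — and the period has length 4.

[44; 1, 7, 1, 88]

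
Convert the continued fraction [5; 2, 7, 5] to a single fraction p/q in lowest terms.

Using pₖ = aₖpₖ₋₁ + pₖ₋₂ and qₖ = aₖqₖ₋₁ + qₖ₋₂:
  k=0: a=5, p=5, q=1
  k=1: a=2, p=11, q=2
  k=2: a=7, p=82, q=15
  k=3: a=5, p=421, q=77

421/77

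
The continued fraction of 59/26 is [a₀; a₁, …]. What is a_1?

59 = 2·26 + 7   →  a_0 = 2
26 = 3·7 + 5   →  a_1 = 3

3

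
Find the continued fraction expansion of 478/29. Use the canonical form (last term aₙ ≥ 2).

478 = 16*29 + 14
29 = 2*14 + 1
14 = 14*1 + 0  (stop)
So 478/29 = [16; 2, 14].

[16; 2, 14]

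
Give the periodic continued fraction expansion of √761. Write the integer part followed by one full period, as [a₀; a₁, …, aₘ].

[27; 1, 1, 2, 2, 1, 1, 54]

a₀ = ⌊√761⌋ = 27.
With m₀=0, d₀=1 and mₖ₊₁ = dₖaₖ − mₖ, dₖ₊₁ = (n − mₖ₊₁²)/dₖ, aₖ₊₁ = ⌊(a₀+mₖ₊₁)/dₖ₊₁⌋:
  k=1: m=27, d=32, a=1
  k=2: m=5, d=23, a=1
  k=3: m=18, d=19, a=2
  k=4: m=20, d=19, a=2
  k=5: m=18, d=23, a=1
  k=6: m=5, d=32, a=1
  k=7: m=27, d=1, a=54
d=1 and a=2a₀=54 at k=7, so the next step gives (m, d) = (27, 32) again — its k=1 value — and the period has length 7.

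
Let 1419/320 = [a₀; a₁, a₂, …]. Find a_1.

2

1419 = 4·320 + 139   →  a_0 = 4
320 = 2·139 + 42   →  a_1 = 2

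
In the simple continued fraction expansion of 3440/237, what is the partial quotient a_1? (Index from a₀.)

3440 = 14·237 + 122   →  a_0 = 14
237 = 1·122 + 115   →  a_1 = 1

1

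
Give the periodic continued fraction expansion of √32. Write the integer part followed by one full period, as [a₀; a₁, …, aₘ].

a₀ = ⌊√32⌋ = 5.

[5; 1, 1, 1, 10]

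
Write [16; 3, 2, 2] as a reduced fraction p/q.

Fold from the inside: start with 2/1.
  2 + 1/2 = 5/2
  3 + 2/5 = 17/5
  16 + 5/17 = 277/17

277/17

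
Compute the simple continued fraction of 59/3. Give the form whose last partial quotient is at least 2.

59 = 19*3 + 2
3 = 1*2 + 1
2 = 2*1 + 0  (stop)
So 59/3 = [19; 1, 2].

[19; 1, 2]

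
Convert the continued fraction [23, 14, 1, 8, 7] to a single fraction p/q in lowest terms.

21983/953

Using pₖ = aₖpₖ₋₁ + pₖ₋₂ and qₖ = aₖqₖ₋₁ + qₖ₋₂:
  k=0: a=23, p=23, q=1
  k=1: a=14, p=323, q=14
  k=2: a=1, p=346, q=15
  k=3: a=8, p=3091, q=134
  k=4: a=7, p=21983, q=953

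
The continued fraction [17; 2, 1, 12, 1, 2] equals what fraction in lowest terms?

2081/120

Fold from the inside: start with 2/1.
  1 + 1/2 = 3/2
  12 + 2/3 = 38/3
  1 + 3/38 = 41/38
  2 + 38/41 = 120/41
  17 + 41/120 = 2081/120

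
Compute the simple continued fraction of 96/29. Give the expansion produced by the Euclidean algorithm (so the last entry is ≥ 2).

96 = 3×29 + 9
29 = 3×9 + 2
9 = 4×2 + 1
2 = 2×1 + 0  (stop)
So 96/29 = [3; 3, 4, 2].

[3; 3, 4, 2]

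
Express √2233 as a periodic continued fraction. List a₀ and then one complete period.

[47; 3, 1, 12, 1, 3, 94]

a₀ = ⌊√2233⌋ = 47.
With m₀=0, d₀=1 and mₖ₊₁ = dₖaₖ − mₖ, dₖ₊₁ = (n − mₖ₊₁²)/dₖ, aₖ₊₁ = ⌊(a₀+mₖ₊₁)/dₖ₊₁⌋:
  k=1: m=47, d=24, a=3
  k=2: m=25, d=67, a=1
  k=3: m=42, d=7, a=12
  k=4: m=42, d=67, a=1
  k=5: m=25, d=24, a=3
  k=6: m=47, d=1, a=94
d=1 and a=2a₀=94 at k=6, so the next step gives (m, d) = (47, 24) again — its k=1 value — and the period has length 6.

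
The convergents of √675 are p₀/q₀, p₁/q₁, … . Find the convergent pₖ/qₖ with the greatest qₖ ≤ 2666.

√675 = [25; 1, 50, …] (period length 2).
Convergents:
  p_0/q_0 = 25/1
  p_1/q_1 = 26/1
  p_2/q_2 = 1325/51
  p_3/q_3 = 1351/52
  p_4/q_4 = 68875/2651
  p_5/q_5 = 70226/2703
q_4 = 2651 ≤ 2666 < 2703 = q_5, so the answer is 68875/2651.

68875/2651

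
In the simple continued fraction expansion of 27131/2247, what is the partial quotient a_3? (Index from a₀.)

27131 = 12·2247 + 167   →  a_0 = 12
2247 = 13·167 + 76   →  a_1 = 13
167 = 2·76 + 15   →  a_2 = 2
76 = 5·15 + 1   →  a_3 = 5

5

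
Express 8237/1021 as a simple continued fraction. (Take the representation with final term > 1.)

[8; 14, 1, 3, 1, 13]

8237 = 8·1021 + 69
1021 = 14·69 + 55
69 = 1·55 + 14
55 = 3·14 + 13
14 = 1·13 + 1
13 = 13·1 + 0  (stop)
So 8237/1021 = [8; 14, 1, 3, 1, 13].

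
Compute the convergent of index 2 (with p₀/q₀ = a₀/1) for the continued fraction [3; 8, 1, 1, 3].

Using pₖ = aₖpₖ₋₁ + pₖ₋₂, qₖ = aₖqₖ₋₁ + qₖ₋₂ (with p₋₁=1, p₋₂=0, q₋₁=0, q₋₂=1):
  k=0: a=3, p=3, q=1
  k=1: a=8, p=25, q=8
  k=2: a=1, p=28, q=9

28/9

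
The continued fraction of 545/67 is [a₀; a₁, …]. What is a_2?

545 = 8·67 + 9   →  a_0 = 8
67 = 7·9 + 4   →  a_1 = 7
9 = 2·4 + 1   →  a_2 = 2

2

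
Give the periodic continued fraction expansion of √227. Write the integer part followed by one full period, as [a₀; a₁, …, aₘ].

[15; 15, 30]

a₀ = ⌊√227⌋ = 15.
With m₀=0, d₀=1 and mₖ₊₁ = dₖaₖ − mₖ, dₖ₊₁ = (n − mₖ₊₁²)/dₖ, aₖ₊₁ = ⌊(a₀+mₖ₊₁)/dₖ₊₁⌋:
  k=1: m=15, d=2, a=15
  k=2: m=15, d=1, a=30
d=1 and a=2a₀=30 at k=2, so the next step gives (m, d) = (15, 2) again — its k=1 value — and the period has length 2.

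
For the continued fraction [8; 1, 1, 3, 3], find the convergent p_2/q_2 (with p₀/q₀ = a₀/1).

Using pₖ = aₖpₖ₋₁ + pₖ₋₂, qₖ = aₖqₖ₋₁ + qₖ₋₂ (with p₋₁=1, p₋₂=0, q₋₁=0, q₋₂=1):
  k=0: a=8, p=8, q=1
  k=1: a=1, p=9, q=1
  k=2: a=1, p=17, q=2

17/2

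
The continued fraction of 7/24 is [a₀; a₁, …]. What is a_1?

7 = 0·24 + 7   →  a_0 = 0
24 = 3·7 + 3   →  a_1 = 3

3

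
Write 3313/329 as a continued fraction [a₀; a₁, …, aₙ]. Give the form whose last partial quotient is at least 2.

[10; 14, 3, 3, 2]

3313 = 10·329 + 23
329 = 14·23 + 7
23 = 3·7 + 2
7 = 3·2 + 1
2 = 2·1 + 0  (stop)
So 3313/329 = [10; 14, 3, 3, 2].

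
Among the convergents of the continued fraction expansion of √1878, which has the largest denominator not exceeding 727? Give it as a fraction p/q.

16901/390

√1878 = [43; 2, 1, 42, 1, 2, 86, …] (period length 6).
Convergents:
  p_0/q_0 = 43/1
  p_1/q_1 = 87/2
  p_2/q_2 = 130/3
  p_3/q_3 = 5547/128
  p_4/q_4 = 5677/131
  p_5/q_5 = 16901/390
  p_6/q_6 = 1459163/33671
q_5 = 390 ≤ 727 < 33671 = q_6, so the answer is 16901/390.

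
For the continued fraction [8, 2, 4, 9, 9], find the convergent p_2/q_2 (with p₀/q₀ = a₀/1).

Using pₖ = aₖpₖ₋₁ + pₖ₋₂, qₖ = aₖqₖ₋₁ + qₖ₋₂ (with p₋₁=1, p₋₂=0, q₋₁=0, q₋₂=1):
  k=0: a=8, p=8, q=1
  k=1: a=2, p=17, q=2
  k=2: a=4, p=76, q=9

76/9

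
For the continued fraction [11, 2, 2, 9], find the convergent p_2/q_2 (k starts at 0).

57/5

Using pₖ = aₖpₖ₋₁ + pₖ₋₂, qₖ = aₖqₖ₋₁ + qₖ₋₂ (with p₋₁=1, p₋₂=0, q₋₁=0, q₋₂=1):
  k=0: a=11, p=11, q=1
  k=1: a=2, p=23, q=2
  k=2: a=2, p=57, q=5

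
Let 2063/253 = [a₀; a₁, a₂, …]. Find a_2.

2

2063 = 8·253 + 39   →  a_0 = 8
253 = 6·39 + 19   →  a_1 = 6
39 = 2·19 + 1   →  a_2 = 2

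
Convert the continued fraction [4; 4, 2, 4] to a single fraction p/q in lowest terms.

169/40

Fold from the inside: start with 4/1.
  2 + 1/4 = 9/4
  4 + 4/9 = 40/9
  4 + 9/40 = 169/40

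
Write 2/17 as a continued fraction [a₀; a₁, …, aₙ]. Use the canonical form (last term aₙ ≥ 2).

2 = 0·17 + 2
17 = 8·2 + 1
2 = 2·1 + 0  (stop)
So 2/17 = [0; 8, 2].

[0; 8, 2]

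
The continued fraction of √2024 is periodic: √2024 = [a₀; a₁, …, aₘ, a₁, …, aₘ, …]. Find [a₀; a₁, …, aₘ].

[44; 1, 88]

a₀ = ⌊√2024⌋ = 44.
With m₀=0, d₀=1 and mₖ₊₁ = dₖaₖ − mₖ, dₖ₊₁ = (n − mₖ₊₁²)/dₖ, aₖ₊₁ = ⌊(a₀+mₖ₊₁)/dₖ₊₁⌋:
  k=1: m=44, d=88, a=1
  k=2: m=44, d=1, a=88
d=1 and a=2a₀=88 at k=2, so the next step gives (m, d) = (44, 88) again — its k=1 value — and the period has length 2.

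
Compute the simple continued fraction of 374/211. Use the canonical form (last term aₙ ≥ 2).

[1; 1, 3, 2, 1, 1, 9]

374 = 1×211 + 163
211 = 1×163 + 48
163 = 3×48 + 19
48 = 2×19 + 10
19 = 1×10 + 9
10 = 1×9 + 1
9 = 9×1 + 0  (stop)
So 374/211 = [1; 1, 3, 2, 1, 1, 9].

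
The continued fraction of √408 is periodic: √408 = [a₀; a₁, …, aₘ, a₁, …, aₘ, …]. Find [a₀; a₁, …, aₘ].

a₀ = ⌊√408⌋ = 20.
With m₀=0, d₀=1 and mₖ₊₁ = dₖaₖ − mₖ, dₖ₊₁ = (n − mₖ₊₁²)/dₖ, aₖ₊₁ = ⌊(a₀+mₖ₊₁)/dₖ₊₁⌋:
  k=1: m=20, d=8, a=5
  k=2: m=20, d=1, a=40
d=1 and a=2a₀=40 at k=2, so the next step gives (m, d) = (20, 8) again — its k=1 value — and the period has length 2.

[20; 5, 40]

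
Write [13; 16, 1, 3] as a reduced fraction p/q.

Using pₖ = aₖpₖ₋₁ + pₖ₋₂ and qₖ = aₖqₖ₋₁ + qₖ₋₂:
  k=0: a=13, p=13, q=1
  k=1: a=16, p=209, q=16
  k=2: a=1, p=222, q=17
  k=3: a=3, p=875, q=67

875/67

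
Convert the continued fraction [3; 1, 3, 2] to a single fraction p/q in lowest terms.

34/9

Using pₖ = aₖpₖ₋₁ + pₖ₋₂ and qₖ = aₖqₖ₋₁ + qₖ₋₂:
  k=0: a=3, p=3, q=1
  k=1: a=1, p=4, q=1
  k=2: a=3, p=15, q=4
  k=3: a=2, p=34, q=9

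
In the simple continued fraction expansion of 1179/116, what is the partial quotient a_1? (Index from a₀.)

6

1179 = 10·116 + 19   →  a_0 = 10
116 = 6·19 + 2   →  a_1 = 6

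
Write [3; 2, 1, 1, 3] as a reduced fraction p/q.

61/18

Fold from the inside: start with 3/1.
  1 + 1/3 = 4/3
  1 + 3/4 = 7/4
  2 + 4/7 = 18/7
  3 + 7/18 = 61/18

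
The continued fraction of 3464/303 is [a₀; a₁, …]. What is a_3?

5

3464 = 11·303 + 131   →  a_0 = 11
303 = 2·131 + 41   →  a_1 = 2
131 = 3·41 + 8   →  a_2 = 3
41 = 5·8 + 1   →  a_3 = 5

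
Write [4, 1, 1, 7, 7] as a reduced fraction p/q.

Using pₖ = aₖpₖ₋₁ + pₖ₋₂ and qₖ = aₖqₖ₋₁ + qₖ₋₂:
  k=0: a=4, p=4, q=1
  k=1: a=1, p=5, q=1
  k=2: a=1, p=9, q=2
  k=3: a=7, p=68, q=15
  k=4: a=7, p=485, q=107

485/107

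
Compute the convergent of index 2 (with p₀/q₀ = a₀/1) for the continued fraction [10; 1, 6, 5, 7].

76/7

Using pₖ = aₖpₖ₋₁ + pₖ₋₂, qₖ = aₖqₖ₋₁ + qₖ₋₂ (with p₋₁=1, p₋₂=0, q₋₁=0, q₋₂=1):
  k=0: a=10, p=10, q=1
  k=1: a=1, p=11, q=1
  k=2: a=6, p=76, q=7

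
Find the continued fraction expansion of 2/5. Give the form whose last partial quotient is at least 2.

2 = 0*5 + 2
5 = 2*2 + 1
2 = 2*1 + 0  (stop)
So 2/5 = [0; 2, 2].

[0; 2, 2]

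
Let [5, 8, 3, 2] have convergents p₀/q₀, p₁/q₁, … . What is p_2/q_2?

128/25

Using pₖ = aₖpₖ₋₁ + pₖ₋₂, qₖ = aₖqₖ₋₁ + qₖ₋₂ (with p₋₁=1, p₋₂=0, q₋₁=0, q₋₂=1):
  k=0: a=5, p=5, q=1
  k=1: a=8, p=41, q=8
  k=2: a=3, p=128, q=25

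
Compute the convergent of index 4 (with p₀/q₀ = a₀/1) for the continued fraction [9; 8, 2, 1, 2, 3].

Using pₖ = aₖpₖ₋₁ + pₖ₋₂, qₖ = aₖqₖ₋₁ + qₖ₋₂ (with p₋₁=1, p₋₂=0, q₋₁=0, q₋₂=1):
  k=0: a=9, p=9, q=1
  k=1: a=8, p=73, q=8
  k=2: a=2, p=155, q=17
  k=3: a=1, p=228, q=25
  k=4: a=2, p=611, q=67

611/67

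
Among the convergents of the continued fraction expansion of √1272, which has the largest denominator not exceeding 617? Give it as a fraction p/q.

15229/427

√1272 = [35; 1, 1, 1, 70, …] (period length 4).
Convergents:
  p_0/q_0 = 35/1
  p_1/q_1 = 36/1
  p_2/q_2 = 71/2
  p_3/q_3 = 107/3
  p_4/q_4 = 7561/212
  p_5/q_5 = 7668/215
  p_6/q_6 = 15229/427
  p_7/q_7 = 22897/642
q_6 = 427 ≤ 617 < 642 = q_7, so the answer is 15229/427.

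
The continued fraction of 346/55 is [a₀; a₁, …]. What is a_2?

2

346 = 6·55 + 16   →  a_0 = 6
55 = 3·16 + 7   →  a_1 = 3
16 = 2·7 + 2   →  a_2 = 2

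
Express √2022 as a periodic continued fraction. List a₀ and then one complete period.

a₀ = ⌊√2022⌋ = 44.
With m₀=0, d₀=1 and mₖ₊₁ = dₖaₖ − mₖ, dₖ₊₁ = (n − mₖ₊₁²)/dₖ, aₖ₊₁ = ⌊(a₀+mₖ₊₁)/dₖ₊₁⌋:
  k=1: m=44, d=86, a=1
  k=2: m=42, d=3, a=28
  k=3: m=42, d=86, a=1
  k=4: m=44, d=1, a=88
d=1 and a=2a₀=88 at k=4, so the next step gives (m, d) = (44, 86) again — its k=1 value — and the period has length 4.

[44; 1, 28, 1, 88]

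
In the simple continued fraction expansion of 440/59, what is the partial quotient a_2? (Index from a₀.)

440 = 7·59 + 27   →  a_0 = 7
59 = 2·27 + 5   →  a_1 = 2
27 = 5·5 + 2   →  a_2 = 5

5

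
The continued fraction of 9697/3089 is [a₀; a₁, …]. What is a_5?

9697 = 3·3089 + 430   →  a_0 = 3
3089 = 7·430 + 79   →  a_1 = 7
430 = 5·79 + 35   →  a_2 = 5
79 = 2·35 + 9   →  a_3 = 2
35 = 3·9 + 8   →  a_4 = 3
9 = 1·8 + 1   →  a_5 = 1

1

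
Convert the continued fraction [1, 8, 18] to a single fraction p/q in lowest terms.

163/145

Fold from the inside: start with 18/1.
  8 + 1/18 = 145/18
  1 + 18/145 = 163/145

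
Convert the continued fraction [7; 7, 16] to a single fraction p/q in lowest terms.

807/113

Fold from the inside: start with 16/1.
  7 + 1/16 = 113/16
  7 + 16/113 = 807/113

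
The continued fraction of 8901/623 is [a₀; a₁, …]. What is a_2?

2

8901 = 14·623 + 179   →  a_0 = 14
623 = 3·179 + 86   →  a_1 = 3
179 = 2·86 + 7   →  a_2 = 2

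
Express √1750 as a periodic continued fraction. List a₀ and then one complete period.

a₀ = ⌊√1750⌋ = 41.
With m₀=0, d₀=1 and mₖ₊₁ = dₖaₖ − mₖ, dₖ₊₁ = (n − mₖ₊₁²)/dₖ, aₖ₊₁ = ⌊(a₀+mₖ₊₁)/dₖ₊₁⌋:
  k=1: m=41, d=69, a=1
  k=2: m=28, d=14, a=4
  k=3: m=28, d=69, a=1
  k=4: m=41, d=1, a=82
d=1 and a=2a₀=82 at k=4, so the next step gives (m, d) = (41, 69) again — its k=1 value — and the period has length 4.

[41; 1, 4, 1, 82]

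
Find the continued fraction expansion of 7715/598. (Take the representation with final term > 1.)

[12; 1, 9, 7, 2, 1, 2]

7715 = 12*598 + 539
598 = 1*539 + 59
539 = 9*59 + 8
59 = 7*8 + 3
8 = 2*3 + 2
3 = 1*2 + 1
2 = 2*1 + 0  (stop)
So 7715/598 = [12; 1, 9, 7, 2, 1, 2].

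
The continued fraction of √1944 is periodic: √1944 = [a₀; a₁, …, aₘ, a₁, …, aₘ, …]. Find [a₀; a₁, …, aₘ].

[44; 11, 88]

a₀ = ⌊√1944⌋ = 44.
With m₀=0, d₀=1 and mₖ₊₁ = dₖaₖ − mₖ, dₖ₊₁ = (n − mₖ₊₁²)/dₖ, aₖ₊₁ = ⌊(a₀+mₖ₊₁)/dₖ₊₁⌋:
  k=1: m=44, d=8, a=11
  k=2: m=44, d=1, a=88
d=1 and a=2a₀=88 at k=2, so the next step gives (m, d) = (44, 8) again — its k=1 value — and the period has length 2.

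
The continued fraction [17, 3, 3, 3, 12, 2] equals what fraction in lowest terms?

Using pₖ = aₖpₖ₋₁ + pₖ₋₂ and qₖ = aₖqₖ₋₁ + qₖ₋₂:
  k=0: a=17, p=17, q=1
  k=1: a=3, p=52, q=3
  k=2: a=3, p=173, q=10
  k=3: a=3, p=571, q=33
  k=4: a=12, p=7025, q=406
  k=5: a=2, p=14621, q=845

14621/845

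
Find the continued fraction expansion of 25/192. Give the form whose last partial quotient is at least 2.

25 = 0×192 + 25
192 = 7×25 + 17
25 = 1×17 + 8
17 = 2×8 + 1
8 = 8×1 + 0  (stop)
So 25/192 = [0; 7, 1, 2, 8].

[0; 7, 1, 2, 8]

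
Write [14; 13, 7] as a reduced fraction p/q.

Using pₖ = aₖpₖ₋₁ + pₖ₋₂ and qₖ = aₖqₖ₋₁ + qₖ₋₂:
  k=0: a=14, p=14, q=1
  k=1: a=13, p=183, q=13
  k=2: a=7, p=1295, q=92

1295/92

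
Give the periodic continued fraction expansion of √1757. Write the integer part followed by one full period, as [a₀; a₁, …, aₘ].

a₀ = ⌊√1757⌋ = 41.

[41; 1, 10, 1, 82]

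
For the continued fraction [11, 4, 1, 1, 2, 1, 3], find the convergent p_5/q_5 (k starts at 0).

Using pₖ = aₖpₖ₋₁ + pₖ₋₂, qₖ = aₖqₖ₋₁ + qₖ₋₂ (with p₋₁=1, p₋₂=0, q₋₁=0, q₋₂=1):
  k=0: a=11, p=11, q=1
  k=1: a=4, p=45, q=4
  k=2: a=1, p=56, q=5
  k=3: a=1, p=101, q=9
  k=4: a=2, p=258, q=23
  k=5: a=1, p=359, q=32

359/32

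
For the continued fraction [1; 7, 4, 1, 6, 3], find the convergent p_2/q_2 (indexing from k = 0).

Using pₖ = aₖpₖ₋₁ + pₖ₋₂, qₖ = aₖqₖ₋₁ + qₖ₋₂ (with p₋₁=1, p₋₂=0, q₋₁=0, q₋₂=1):
  k=0: a=1, p=1, q=1
  k=1: a=7, p=8, q=7
  k=2: a=4, p=33, q=29

33/29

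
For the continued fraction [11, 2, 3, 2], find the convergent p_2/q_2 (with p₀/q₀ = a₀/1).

80/7

Using pₖ = aₖpₖ₋₁ + pₖ₋₂, qₖ = aₖqₖ₋₁ + qₖ₋₂ (with p₋₁=1, p₋₂=0, q₋₁=0, q₋₂=1):
  k=0: a=11, p=11, q=1
  k=1: a=2, p=23, q=2
  k=2: a=3, p=80, q=7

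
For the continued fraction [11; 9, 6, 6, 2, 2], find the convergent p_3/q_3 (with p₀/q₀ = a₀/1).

Using pₖ = aₖpₖ₋₁ + pₖ₋₂, qₖ = aₖqₖ₋₁ + qₖ₋₂ (with p₋₁=1, p₋₂=0, q₋₁=0, q₋₂=1):
  k=0: a=11, p=11, q=1
  k=1: a=9, p=100, q=9
  k=2: a=6, p=611, q=55
  k=3: a=6, p=3766, q=339

3766/339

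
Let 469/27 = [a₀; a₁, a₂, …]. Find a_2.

469 = 17·27 + 10   →  a_0 = 17
27 = 2·10 + 7   →  a_1 = 2
10 = 1·7 + 3   →  a_2 = 1

1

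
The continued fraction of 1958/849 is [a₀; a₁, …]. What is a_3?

1

1958 = 2·849 + 260   →  a_0 = 2
849 = 3·260 + 69   →  a_1 = 3
260 = 3·69 + 53   →  a_2 = 3
69 = 1·53 + 16   →  a_3 = 1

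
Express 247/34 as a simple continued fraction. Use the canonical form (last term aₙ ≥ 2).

247 = 7×34 + 9
34 = 3×9 + 7
9 = 1×7 + 2
7 = 3×2 + 1
2 = 2×1 + 0  (stop)
So 247/34 = [7; 3, 1, 3, 2].

[7; 3, 1, 3, 2]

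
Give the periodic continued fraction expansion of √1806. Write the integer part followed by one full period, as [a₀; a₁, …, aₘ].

a₀ = ⌊√1806⌋ = 42.
With m₀=0, d₀=1 and mₖ₊₁ = dₖaₖ − mₖ, dₖ₊₁ = (n − mₖ₊₁²)/dₖ, aₖ₊₁ = ⌊(a₀+mₖ₊₁)/dₖ₊₁⌋:
  k=1: m=42, d=42, a=2
  k=2: m=42, d=1, a=84
d=1 and a=2a₀=84 at k=2, so the next step gives (m, d) = (42, 42) again — its k=1 value — and the period has length 2.

[42; 2, 84]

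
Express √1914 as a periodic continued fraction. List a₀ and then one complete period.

a₀ = ⌊√1914⌋ = 43.
With m₀=0, d₀=1 and mₖ₊₁ = dₖaₖ − mₖ, dₖ₊₁ = (n − mₖ₊₁²)/dₖ, aₖ₊₁ = ⌊(a₀+mₖ₊₁)/dₖ₊₁⌋:
  k=1: m=43, d=65, a=1
  k=2: m=22, d=22, a=2
  k=3: m=22, d=65, a=1
  k=4: m=43, d=1, a=86
d=1 and a=2a₀=86 at k=4, so the next step gives (m, d) = (43, 65) again — its k=1 value — and the period has length 4.

[43; 1, 2, 1, 86]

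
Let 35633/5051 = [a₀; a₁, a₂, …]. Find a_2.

3

35633 = 7·5051 + 276   →  a_0 = 7
5051 = 18·276 + 83   →  a_1 = 18
276 = 3·83 + 27   →  a_2 = 3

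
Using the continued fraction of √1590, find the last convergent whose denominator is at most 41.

√1590 = [39; 1, 6, 1, 78, …] (period length 4).
Convergents:
  p_0/q_0 = 39/1
  p_1/q_1 = 40/1
  p_2/q_2 = 279/7
  p_3/q_3 = 319/8
  p_4/q_4 = 25161/631
q_3 = 8 ≤ 41 < 631 = q_4, so the answer is 319/8.

319/8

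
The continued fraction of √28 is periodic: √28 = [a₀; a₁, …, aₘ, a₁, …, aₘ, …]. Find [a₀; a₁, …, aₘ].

[5; 3, 2, 3, 10]

a₀ = ⌊√28⌋ = 5.
With m₀=0, d₀=1 and mₖ₊₁ = dₖaₖ − mₖ, dₖ₊₁ = (n − mₖ₊₁²)/dₖ, aₖ₊₁ = ⌊(a₀+mₖ₊₁)/dₖ₊₁⌋:
  k=1: m=5, d=3, a=3
  k=2: m=4, d=4, a=2
  k=3: m=4, d=3, a=3
  k=4: m=5, d=1, a=10
d=1 and a=2a₀=10 at k=4, so the next step gives (m, d) = (5, 3) again — its k=1 value — and the period has length 4.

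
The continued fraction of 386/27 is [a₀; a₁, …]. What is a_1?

386 = 14·27 + 8   →  a_0 = 14
27 = 3·8 + 3   →  a_1 = 3

3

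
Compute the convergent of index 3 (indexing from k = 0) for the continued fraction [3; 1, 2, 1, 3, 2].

15/4

Using pₖ = aₖpₖ₋₁ + pₖ₋₂, qₖ = aₖqₖ₋₁ + qₖ₋₂ (with p₋₁=1, p₋₂=0, q₋₁=0, q₋₂=1):
  k=0: a=3, p=3, q=1
  k=1: a=1, p=4, q=1
  k=2: a=2, p=11, q=3
  k=3: a=1, p=15, q=4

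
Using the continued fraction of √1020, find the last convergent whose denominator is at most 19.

511/16

√1020 = [31; 1, 14, 1, 62, …] (period length 4).
Convergents:
  p_0/q_0 = 31/1
  p_1/q_1 = 32/1
  p_2/q_2 = 479/15
  p_3/q_3 = 511/16
  p_4/q_4 = 32161/1007
q_3 = 16 ≤ 19 < 1007 = q_4, so the answer is 511/16.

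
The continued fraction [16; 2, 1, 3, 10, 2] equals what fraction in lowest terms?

3878/237

Fold from the inside: start with 2/1.
  10 + 1/2 = 21/2
  3 + 2/21 = 65/21
  1 + 21/65 = 86/65
  2 + 65/86 = 237/86
  16 + 86/237 = 3878/237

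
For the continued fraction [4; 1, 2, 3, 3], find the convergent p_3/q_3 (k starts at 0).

47/10

Using pₖ = aₖpₖ₋₁ + pₖ₋₂, qₖ = aₖqₖ₋₁ + qₖ₋₂ (with p₋₁=1, p₋₂=0, q₋₁=0, q₋₂=1):
  k=0: a=4, p=4, q=1
  k=1: a=1, p=5, q=1
  k=2: a=2, p=14, q=3
  k=3: a=3, p=47, q=10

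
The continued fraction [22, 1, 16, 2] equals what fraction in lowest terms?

803/35

Fold from the inside: start with 2/1.
  16 + 1/2 = 33/2
  1 + 2/33 = 35/33
  22 + 33/35 = 803/35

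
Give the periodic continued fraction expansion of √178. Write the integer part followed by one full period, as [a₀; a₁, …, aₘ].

a₀ = ⌊√178⌋ = 13.
With m₀=0, d₀=1 and mₖ₊₁ = dₖaₖ − mₖ, dₖ₊₁ = (n − mₖ₊₁²)/dₖ, aₖ₊₁ = ⌊(a₀+mₖ₊₁)/dₖ₊₁⌋:
  k=1: m=13, d=9, a=2
  k=2: m=5, d=17, a=1
  k=3: m=12, d=2, a=12
  k=4: m=12, d=17, a=1
  k=5: m=5, d=9, a=2
  k=6: m=13, d=1, a=26
d=1 and a=2a₀=26 at k=6, so the next step gives (m, d) = (13, 9) again — its k=1 value — and the period has length 6.

[13; 2, 1, 12, 1, 2, 26]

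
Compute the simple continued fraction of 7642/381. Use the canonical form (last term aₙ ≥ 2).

[20; 17, 3, 7]

7642 = 20×381 + 22
381 = 17×22 + 7
22 = 3×7 + 1
7 = 7×1 + 0  (stop)
So 7642/381 = [20; 17, 3, 7].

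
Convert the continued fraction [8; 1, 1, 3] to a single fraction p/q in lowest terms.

60/7

Using pₖ = aₖpₖ₋₁ + pₖ₋₂ and qₖ = aₖqₖ₋₁ + qₖ₋₂:
  k=0: a=8, p=8, q=1
  k=1: a=1, p=9, q=1
  k=2: a=1, p=17, q=2
  k=3: a=3, p=60, q=7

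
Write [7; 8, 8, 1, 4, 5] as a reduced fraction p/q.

Fold from the inside: start with 5/1.
  4 + 1/5 = 21/5
  1 + 5/21 = 26/21
  8 + 21/26 = 229/26
  8 + 26/229 = 1858/229
  7 + 229/1858 = 13235/1858

13235/1858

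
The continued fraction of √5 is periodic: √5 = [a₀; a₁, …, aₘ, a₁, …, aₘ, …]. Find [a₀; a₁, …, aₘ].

a₀ = ⌊√5⌋ = 2.
With m₀=0, d₀=1 and mₖ₊₁ = dₖaₖ − mₖ, dₖ₊₁ = (n − mₖ₊₁²)/dₖ, aₖ₊₁ = ⌊(a₀+mₖ₊₁)/dₖ₊₁⌋:
  k=1: m=2, d=1, a=4
d=1 and a=2a₀=4 at k=1, so the next step gives (m, d) = (2, 1) again — its k=1 value — and the period has length 1.

[2; 4]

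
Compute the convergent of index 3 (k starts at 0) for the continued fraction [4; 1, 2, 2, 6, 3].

Using pₖ = aₖpₖ₋₁ + pₖ₋₂, qₖ = aₖqₖ₋₁ + qₖ₋₂ (with p₋₁=1, p₋₂=0, q₋₁=0, q₋₂=1):
  k=0: a=4, p=4, q=1
  k=1: a=1, p=5, q=1
  k=2: a=2, p=14, q=3
  k=3: a=2, p=33, q=7

33/7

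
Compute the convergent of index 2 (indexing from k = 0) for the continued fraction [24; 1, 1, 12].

49/2

Using pₖ = aₖpₖ₋₁ + pₖ₋₂, qₖ = aₖqₖ₋₁ + qₖ₋₂ (with p₋₁=1, p₋₂=0, q₋₁=0, q₋₂=1):
  k=0: a=24, p=24, q=1
  k=1: a=1, p=25, q=1
  k=2: a=1, p=49, q=2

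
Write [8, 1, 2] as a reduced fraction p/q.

Fold from the inside: start with 2/1.
  1 + 1/2 = 3/2
  8 + 2/3 = 26/3

26/3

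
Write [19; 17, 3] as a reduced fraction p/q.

991/52

Fold from the inside: start with 3/1.
  17 + 1/3 = 52/3
  19 + 3/52 = 991/52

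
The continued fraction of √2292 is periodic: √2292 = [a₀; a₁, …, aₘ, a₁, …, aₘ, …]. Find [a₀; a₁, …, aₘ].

[47; 1, 6, 1, 94]

a₀ = ⌊√2292⌋ = 47.
With m₀=0, d₀=1 and mₖ₊₁ = dₖaₖ − mₖ, dₖ₊₁ = (n − mₖ₊₁²)/dₖ, aₖ₊₁ = ⌊(a₀+mₖ₊₁)/dₖ₊₁⌋:
  k=1: m=47, d=83, a=1
  k=2: m=36, d=12, a=6
  k=3: m=36, d=83, a=1
  k=4: m=47, d=1, a=94
d=1 and a=2a₀=94 at k=4, so the next step gives (m, d) = (47, 83) again — its k=1 value — and the period has length 4.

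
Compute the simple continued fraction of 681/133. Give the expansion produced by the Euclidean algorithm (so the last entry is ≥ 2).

[5; 8, 3, 5]

681 = 5*133 + 16
133 = 8*16 + 5
16 = 3*5 + 1
5 = 5*1 + 0  (stop)
So 681/133 = [5; 8, 3, 5].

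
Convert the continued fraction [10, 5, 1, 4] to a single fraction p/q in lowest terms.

295/29

Fold from the inside: start with 4/1.
  1 + 1/4 = 5/4
  5 + 4/5 = 29/5
  10 + 5/29 = 295/29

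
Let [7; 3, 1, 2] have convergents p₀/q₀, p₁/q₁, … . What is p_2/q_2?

Using pₖ = aₖpₖ₋₁ + pₖ₋₂, qₖ = aₖqₖ₋₁ + qₖ₋₂ (with p₋₁=1, p₋₂=0, q₋₁=0, q₋₂=1):
  k=0: a=7, p=7, q=1
  k=1: a=3, p=22, q=3
  k=2: a=1, p=29, q=4

29/4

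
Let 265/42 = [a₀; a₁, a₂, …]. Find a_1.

265 = 6·42 + 13   →  a_0 = 6
42 = 3·13 + 3   →  a_1 = 3

3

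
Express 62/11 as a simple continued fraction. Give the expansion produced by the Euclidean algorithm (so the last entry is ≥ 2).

[5; 1, 1, 1, 3]

62 = 5·11 + 7
11 = 1·7 + 4
7 = 1·4 + 3
4 = 1·3 + 1
3 = 3·1 + 0  (stop)
So 62/11 = [5; 1, 1, 1, 3].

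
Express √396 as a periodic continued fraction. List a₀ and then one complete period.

a₀ = ⌊√396⌋ = 19.

[19; 1, 8, 1, 38]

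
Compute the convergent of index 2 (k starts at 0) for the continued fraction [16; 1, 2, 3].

50/3

Using pₖ = aₖpₖ₋₁ + pₖ₋₂, qₖ = aₖqₖ₋₁ + qₖ₋₂ (with p₋₁=1, p₋₂=0, q₋₁=0, q₋₂=1):
  k=0: a=16, p=16, q=1
  k=1: a=1, p=17, q=1
  k=2: a=2, p=50, q=3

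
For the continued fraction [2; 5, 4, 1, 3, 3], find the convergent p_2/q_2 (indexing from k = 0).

46/21

Using pₖ = aₖpₖ₋₁ + pₖ₋₂, qₖ = aₖqₖ₋₁ + qₖ₋₂ (with p₋₁=1, p₋₂=0, q₋₁=0, q₋₂=1):
  k=0: a=2, p=2, q=1
  k=1: a=5, p=11, q=5
  k=2: a=4, p=46, q=21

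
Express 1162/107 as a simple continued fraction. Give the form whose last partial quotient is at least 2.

1162 = 10·107 + 92
107 = 1·92 + 15
92 = 6·15 + 2
15 = 7·2 + 1
2 = 2·1 + 0  (stop)
So 1162/107 = [10; 1, 6, 7, 2].

[10; 1, 6, 7, 2]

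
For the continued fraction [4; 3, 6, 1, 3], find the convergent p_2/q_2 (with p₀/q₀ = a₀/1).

82/19

Using pₖ = aₖpₖ₋₁ + pₖ₋₂, qₖ = aₖqₖ₋₁ + qₖ₋₂ (with p₋₁=1, p₋₂=0, q₋₁=0, q₋₂=1):
  k=0: a=4, p=4, q=1
  k=1: a=3, p=13, q=3
  k=2: a=6, p=82, q=19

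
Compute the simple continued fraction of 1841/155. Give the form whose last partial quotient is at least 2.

1841 = 11*155 + 136
155 = 1*136 + 19
136 = 7*19 + 3
19 = 6*3 + 1
3 = 3*1 + 0  (stop)
So 1841/155 = [11; 1, 7, 6, 3].

[11; 1, 7, 6, 3]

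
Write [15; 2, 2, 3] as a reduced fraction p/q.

Fold from the inside: start with 3/1.
  2 + 1/3 = 7/3
  2 + 3/7 = 17/7
  15 + 7/17 = 262/17

262/17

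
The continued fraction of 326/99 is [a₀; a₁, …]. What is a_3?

2

326 = 3·99 + 29   →  a_0 = 3
99 = 3·29 + 12   →  a_1 = 3
29 = 2·12 + 5   →  a_2 = 2
12 = 2·5 + 2   →  a_3 = 2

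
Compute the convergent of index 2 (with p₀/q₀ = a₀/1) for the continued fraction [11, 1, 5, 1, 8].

Using pₖ = aₖpₖ₋₁ + pₖ₋₂, qₖ = aₖqₖ₋₁ + qₖ₋₂ (with p₋₁=1, p₋₂=0, q₋₁=0, q₋₂=1):
  k=0: a=11, p=11, q=1
  k=1: a=1, p=12, q=1
  k=2: a=5, p=71, q=6

71/6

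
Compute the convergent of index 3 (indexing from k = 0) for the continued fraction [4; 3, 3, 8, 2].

357/83

Using pₖ = aₖpₖ₋₁ + pₖ₋₂, qₖ = aₖqₖ₋₁ + qₖ₋₂ (with p₋₁=1, p₋₂=0, q₋₁=0, q₋₂=1):
  k=0: a=4, p=4, q=1
  k=1: a=3, p=13, q=3
  k=2: a=3, p=43, q=10
  k=3: a=8, p=357, q=83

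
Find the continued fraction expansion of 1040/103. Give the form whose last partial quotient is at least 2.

[10; 10, 3, 3]

1040 = 10*103 + 10
103 = 10*10 + 3
10 = 3*3 + 1
3 = 3*1 + 0  (stop)
So 1040/103 = [10; 10, 3, 3].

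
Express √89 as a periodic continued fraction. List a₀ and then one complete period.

[9; 2, 3, 3, 2, 18]

a₀ = ⌊√89⌋ = 9.
With m₀=0, d₀=1 and mₖ₊₁ = dₖaₖ − mₖ, dₖ₊₁ = (n − mₖ₊₁²)/dₖ, aₖ₊₁ = ⌊(a₀+mₖ₊₁)/dₖ₊₁⌋:
  k=1: m=9, d=8, a=2
  k=2: m=7, d=5, a=3
  k=3: m=8, d=5, a=3
  k=4: m=7, d=8, a=2
  k=5: m=9, d=1, a=18
d=1 and a=2a₀=18 at k=5, so the next step gives (m, d) = (9, 8) again — its k=1 value — and the period has length 5.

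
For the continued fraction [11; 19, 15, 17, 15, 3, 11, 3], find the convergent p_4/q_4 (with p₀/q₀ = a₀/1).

Using pₖ = aₖpₖ₋₁ + pₖ₋₂, qₖ = aₖqₖ₋₁ + qₖ₋₂ (with p₋₁=1, p₋₂=0, q₋₁=0, q₋₂=1):
  k=0: a=11, p=11, q=1
  k=1: a=19, p=210, q=19
  k=2: a=15, p=3161, q=286
  k=3: a=17, p=53947, q=4881
  k=4: a=15, p=812366, q=73501

812366/73501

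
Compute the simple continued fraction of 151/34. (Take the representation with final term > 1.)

[4; 2, 3, 1, 3]

151 = 4·34 + 15
34 = 2·15 + 4
15 = 3·4 + 3
4 = 1·3 + 1
3 = 3·1 + 0  (stop)
So 151/34 = [4; 2, 3, 1, 3].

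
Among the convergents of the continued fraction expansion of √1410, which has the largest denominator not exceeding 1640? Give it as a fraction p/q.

√1410 = [37; 1, 1, 4, 1, 1, 74, …] (period length 6).
Convergents:
  p_0/q_0 = 37/1
  p_1/q_1 = 38/1
  p_2/q_2 = 75/2
  p_3/q_3 = 338/9
  p_4/q_4 = 413/11
  p_5/q_5 = 751/20
  p_6/q_6 = 55987/1491
  p_7/q_7 = 56738/1511
  p_8/q_8 = 112725/3002
q_7 = 1511 ≤ 1640 < 3002 = q_8, so the answer is 56738/1511.

56738/1511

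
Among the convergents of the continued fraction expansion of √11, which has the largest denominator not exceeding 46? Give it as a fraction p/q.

√11 = [3; 3, 6, …] (period length 2).
Convergents:
  p_0/q_0 = 3/1
  p_1/q_1 = 10/3
  p_2/q_2 = 63/19
  p_3/q_3 = 199/60
q_2 = 19 ≤ 46 < 60 = q_3, so the answer is 63/19.

63/19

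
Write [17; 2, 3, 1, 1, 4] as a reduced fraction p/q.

1273/73

Using pₖ = aₖpₖ₋₁ + pₖ₋₂ and qₖ = aₖqₖ₋₁ + qₖ₋₂:
  k=0: a=17, p=17, q=1
  k=1: a=2, p=35, q=2
  k=2: a=3, p=122, q=7
  k=3: a=1, p=157, q=9
  k=4: a=1, p=279, q=16
  k=5: a=4, p=1273, q=73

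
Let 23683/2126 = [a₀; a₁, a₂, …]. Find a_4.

23683 = 11·2126 + 297   →  a_0 = 11
2126 = 7·297 + 47   →  a_1 = 7
297 = 6·47 + 15   →  a_2 = 6
47 = 3·15 + 2   →  a_3 = 3
15 = 7·2 + 1   →  a_4 = 7

7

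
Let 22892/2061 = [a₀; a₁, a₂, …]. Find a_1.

9

22892 = 11·2061 + 221   →  a_0 = 11
2061 = 9·221 + 72   →  a_1 = 9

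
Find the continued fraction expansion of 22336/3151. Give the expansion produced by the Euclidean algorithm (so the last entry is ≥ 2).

[7; 11, 3, 2, 2, 16]

22336 = 7·3151 + 279
3151 = 11·279 + 82
279 = 3·82 + 33
82 = 2·33 + 16
33 = 2·16 + 1
16 = 16·1 + 0  (stop)
So 22336/3151 = [7; 11, 3, 2, 2, 16].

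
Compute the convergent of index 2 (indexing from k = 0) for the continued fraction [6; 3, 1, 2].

Using pₖ = aₖpₖ₋₁ + pₖ₋₂, qₖ = aₖqₖ₋₁ + qₖ₋₂ (with p₋₁=1, p₋₂=0, q₋₁=0, q₋₂=1):
  k=0: a=6, p=6, q=1
  k=1: a=3, p=19, q=3
  k=2: a=1, p=25, q=4

25/4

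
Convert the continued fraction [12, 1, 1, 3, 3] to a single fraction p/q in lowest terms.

289/23

Fold from the inside: start with 3/1.
  3 + 1/3 = 10/3
  1 + 3/10 = 13/10
  1 + 10/13 = 23/13
  12 + 13/23 = 289/23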